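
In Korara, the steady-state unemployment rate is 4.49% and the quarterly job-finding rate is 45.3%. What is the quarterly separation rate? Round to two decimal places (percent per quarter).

Separation rate ≈ 2.13% per quarter.

From u* = s/(s+f): s = u·f/(1−u).
s = 0.0449 × 45.3 / (1 − 0.0449) = 2.0340 / 0.9551 ≈ 2.13% per quarter.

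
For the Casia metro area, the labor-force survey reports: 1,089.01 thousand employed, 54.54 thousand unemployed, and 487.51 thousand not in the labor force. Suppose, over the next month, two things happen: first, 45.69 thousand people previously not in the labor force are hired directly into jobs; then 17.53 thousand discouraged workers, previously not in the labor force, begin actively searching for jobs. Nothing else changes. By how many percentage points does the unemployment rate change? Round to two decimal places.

Initially, labor force = 1,089.01 + 54.54 = 1,143.55 thousand, so u = 54.54/1,143.55 = 4.77%.
After the first change, employed and labor force both rise by 45.69; unemployed unchanged → E = 1,134.70, U = 54.54, labor force = 1,189.24 thousand.
After the second change, unemployed and labor force both rise by 17.53 → E = 1,134.70, U = 72.07, labor force = 1,206.77 thousand.
New unemployment rate = 72.07 / 1,206.77 = 5.97%.
Change = 5.97% − 4.77% = +1.20 percentage points.

The unemployment rate changes by +1.20 percentage points.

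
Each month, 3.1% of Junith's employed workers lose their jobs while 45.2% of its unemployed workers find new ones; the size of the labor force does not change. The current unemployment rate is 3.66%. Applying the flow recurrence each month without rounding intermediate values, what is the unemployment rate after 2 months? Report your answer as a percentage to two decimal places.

With a fixed labor force, u_{t+1} = u_t + s·(1−u_t) − f·u_t = u_t·(1−s−f) + s.
Here 1−s−f = 0.517 and s = 0.031.
u_1 = 0.036600 × 0.517 + 0.031 = 0.049922.
u_2 = 0.049922 × 0.517 + 0.031 = 0.056810.

Unemployment rate after two months ≈ 5.68%.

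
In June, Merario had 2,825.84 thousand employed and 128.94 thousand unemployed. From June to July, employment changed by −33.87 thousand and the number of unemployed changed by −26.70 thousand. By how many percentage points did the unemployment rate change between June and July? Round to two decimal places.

June: labor force = 2,825.84 + 128.94 = 2,954.78; u = 128.94/2,954.78 = 4.36%.
July: labor force = 2,791.97 + 102.24 = 2,894.21; u = 102.24/2,894.21 = 3.53%.
Change = 3.53% − 4.36% = −0.83 pp.

The unemployment rate changed by −0.83 percentage points.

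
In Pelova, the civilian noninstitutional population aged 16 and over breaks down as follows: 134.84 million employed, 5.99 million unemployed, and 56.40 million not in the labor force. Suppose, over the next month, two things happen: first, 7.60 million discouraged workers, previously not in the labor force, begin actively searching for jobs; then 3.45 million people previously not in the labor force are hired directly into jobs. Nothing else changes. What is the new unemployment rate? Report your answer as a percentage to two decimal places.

Initially, labor force = 134.84 + 5.99 = 140.83 million, so u = 5.99/140.83 = 4.25%.
After the first change, unemployed and labor force both rise by 7.60 → E = 134.84, U = 13.59, labor force = 148.43 million.
After the second change, employed and labor force both rise by 3.45; unemployed unchanged → E = 138.29, U = 13.59, labor force = 151.88 million.
New unemployment rate = 13.59 / 151.88 = 8.95%.

New unemployment rate ≈ 8.95%.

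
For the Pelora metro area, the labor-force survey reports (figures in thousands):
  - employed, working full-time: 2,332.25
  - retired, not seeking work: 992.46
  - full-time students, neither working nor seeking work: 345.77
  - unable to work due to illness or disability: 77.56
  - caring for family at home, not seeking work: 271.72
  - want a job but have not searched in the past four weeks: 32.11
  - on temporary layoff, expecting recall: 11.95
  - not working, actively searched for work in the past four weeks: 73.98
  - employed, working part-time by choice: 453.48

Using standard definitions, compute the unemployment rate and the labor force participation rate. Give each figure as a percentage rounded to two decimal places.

Unemployment rate ≈ 2.99%; labor force participation rate ≈ 62.55%.

Employed = 2,332.25 + 453.48 = 2,785.73 thousand.
Unemployed = 11.95 + 73.98 = 85.93 thousand (jobless and actively searching, or on temporary layoff).
Labor force = 2,785.73 + 85.93 = 2,871.66 thousand.
Not in labor force = 992.46 + 345.77 + 77.56 + 271.72 + 32.11 = 1,719.62 thousand (those not working and not actively searching are outside the labor force — including those who want a job but have given up searching).
Civilian working-age population = 2,871.66 + 1,719.62 = 4,591.28 thousand.
Unemployment rate = 85.93 / 2,871.66 = 2.99%.
Labor force participation rate = 2,871.66 / 4,591.28 = 62.55%.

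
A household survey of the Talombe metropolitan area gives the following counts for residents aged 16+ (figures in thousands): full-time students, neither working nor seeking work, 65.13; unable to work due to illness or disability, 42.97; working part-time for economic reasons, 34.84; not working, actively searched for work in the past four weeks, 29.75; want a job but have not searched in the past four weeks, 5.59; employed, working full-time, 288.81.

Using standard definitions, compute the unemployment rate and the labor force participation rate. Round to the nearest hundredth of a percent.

Unemployment rate ≈ 8.42%; labor force participation rate ≈ 75.66%.

Employed = 34.84 + 288.81 = 323.65 thousand (anyone who worked, including part-time for economic reasons, counts as employed).
Unemployed = 29.75 thousand.
Labor force = 323.65 + 29.75 = 353.40 thousand.
Not in labor force = 65.13 + 42.97 + 5.59 = 113.69 thousand (those not working and not actively searching are outside the labor force — including those who want a job but have given up searching).
Civilian working-age population = 353.40 + 113.69 = 467.09 thousand.
Unemployment rate = 29.75 / 353.40 = 8.42%.
Labor force participation rate = 353.40 / 467.09 = 75.66%.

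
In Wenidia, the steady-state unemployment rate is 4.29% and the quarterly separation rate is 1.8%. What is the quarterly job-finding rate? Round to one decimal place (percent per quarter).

From u* = s/(s+f): f = s·(1−u)/u.
f = 1.8 × (1 − 0.0429) / 0.0429 = 1.7228 / 0.0429 ≈ 40.2% per quarter.

Job-finding rate ≈ 40.2% per quarter.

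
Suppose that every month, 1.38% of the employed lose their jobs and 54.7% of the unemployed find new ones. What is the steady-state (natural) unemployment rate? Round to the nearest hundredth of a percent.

At steady state the flows balance: s·E = f·U, so U/(E+U) = s/(s+f).
u* = 1.38 / (1.38 + 54.7) = 1.38 / 56.08 = 2.46%.

Steady-state unemployment rate ≈ 2.46%.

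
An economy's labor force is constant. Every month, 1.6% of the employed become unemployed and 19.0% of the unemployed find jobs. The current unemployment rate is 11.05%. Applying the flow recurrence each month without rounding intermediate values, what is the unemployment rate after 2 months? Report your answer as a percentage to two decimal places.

Unemployment rate after two months ≈ 9.84%.

With a fixed labor force, u_{t+1} = u_t + s·(1−u_t) − f·u_t = u_t·(1−s−f) + s.
Here 1−s−f = 0.794 and s = 0.016.
u_1 = 0.110500 × 0.794 + 0.016 = 0.103737.
u_2 = 0.103737 × 0.794 + 0.016 = 0.098367.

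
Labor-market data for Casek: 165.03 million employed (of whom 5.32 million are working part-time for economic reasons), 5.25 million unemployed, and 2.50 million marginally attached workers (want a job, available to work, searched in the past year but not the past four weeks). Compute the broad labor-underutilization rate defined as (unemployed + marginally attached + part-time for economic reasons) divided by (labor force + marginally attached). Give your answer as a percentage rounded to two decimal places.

Broad underutilization rate ≈ 7.56%.

Labor force = 165.03 + 5.25 = 170.28 million.
Numerator = 5.25 + 2.50 + 5.32 = 13.07 million.
Denominator = 170.28 + 2.50 = 172.78 million.
Broad rate = 13.07 / 172.78 = 7.56%.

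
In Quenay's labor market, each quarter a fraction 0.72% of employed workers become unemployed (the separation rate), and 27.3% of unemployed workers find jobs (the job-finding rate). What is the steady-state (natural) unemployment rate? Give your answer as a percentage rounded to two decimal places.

Steady-state unemployment rate ≈ 2.57%.

At steady state the flows balance: s·E = f·U, so U/(E+U) = s/(s+f).
u* = 0.72 / (0.72 + 27.3) = 0.72 / 28.02 = 2.57%.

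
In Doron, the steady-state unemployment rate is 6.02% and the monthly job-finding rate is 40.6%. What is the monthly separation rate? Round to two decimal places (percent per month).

Separation rate ≈ 2.60% per month.

From u* = s/(s+f): s = u·f/(1−u).
s = 0.0602 × 40.6 / (1 − 0.0602) = 2.4441 / 0.9398 ≈ 2.60% per month.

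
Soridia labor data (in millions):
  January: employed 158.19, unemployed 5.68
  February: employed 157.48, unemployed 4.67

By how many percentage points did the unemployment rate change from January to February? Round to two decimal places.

January: labor force = 158.19 + 5.68 = 163.87; u = 5.68/163.87 = 3.47%.
February: labor force = 157.48 + 4.67 = 162.15; u = 4.67/162.15 = 2.88%.
Change = 2.88% − 3.47% = −0.59 pp.

The unemployment rate changed by −0.59 percentage points.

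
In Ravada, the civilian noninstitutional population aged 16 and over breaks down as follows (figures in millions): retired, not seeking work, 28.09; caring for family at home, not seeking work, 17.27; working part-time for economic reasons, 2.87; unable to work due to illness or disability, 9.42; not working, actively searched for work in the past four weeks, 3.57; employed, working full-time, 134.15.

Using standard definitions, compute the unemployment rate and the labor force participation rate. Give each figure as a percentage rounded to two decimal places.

Employed = 2.87 + 134.15 = 137.02 million (anyone who worked, including part-time for economic reasons, counts as employed).
Unemployed = 3.57 million.
Labor force = 137.02 + 3.57 = 140.59 million.
Not in labor force = 28.09 + 17.27 + 9.42 = 54.78 million (those not working and not actively searching are outside the labor force).
Civilian working-age population = 140.59 + 54.78 = 195.37 million.
Unemployment rate = 3.57 / 140.59 = 2.54%.
Labor force participation rate = 140.59 / 195.37 = 71.96%.

Unemployment rate ≈ 2.54%; labor force participation rate ≈ 71.96%.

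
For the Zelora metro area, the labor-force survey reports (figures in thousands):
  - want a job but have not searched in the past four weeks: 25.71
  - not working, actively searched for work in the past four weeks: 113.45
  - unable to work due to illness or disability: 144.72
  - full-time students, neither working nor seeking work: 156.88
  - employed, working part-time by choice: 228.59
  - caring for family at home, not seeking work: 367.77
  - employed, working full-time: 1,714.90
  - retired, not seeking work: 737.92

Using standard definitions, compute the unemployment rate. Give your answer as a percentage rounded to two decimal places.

Employed = 228.59 + 1,714.90 = 1,943.49 thousand.
Unemployed = 113.45 thousand.
Labor force = 1,943.49 + 113.45 = 2,056.94 thousand.
Unemployment rate = 113.45 / 2,056.94 = 5.52%.

Unemployment rate ≈ 5.52%.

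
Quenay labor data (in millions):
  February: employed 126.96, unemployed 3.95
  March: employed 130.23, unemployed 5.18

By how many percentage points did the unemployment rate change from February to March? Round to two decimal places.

The unemployment rate changed by +0.81 percentage points.

February: labor force = 126.96 + 3.95 = 130.91; u = 3.95/130.91 = 3.02%.
March: labor force = 130.23 + 5.18 = 135.41; u = 5.18/135.41 = 3.83%.
Change = 3.83% − 3.02% = +0.81 pp.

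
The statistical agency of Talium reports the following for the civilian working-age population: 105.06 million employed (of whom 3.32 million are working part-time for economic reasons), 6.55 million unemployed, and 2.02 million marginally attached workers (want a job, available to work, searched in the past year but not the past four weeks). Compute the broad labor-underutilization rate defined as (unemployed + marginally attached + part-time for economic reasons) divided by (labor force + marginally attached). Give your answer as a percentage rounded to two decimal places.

Labor force = 105.06 + 6.55 = 111.61 million.
Numerator = 6.55 + 2.02 + 3.32 = 11.89 million.
Denominator = 111.61 + 2.02 = 113.63 million.
Broad rate = 11.89 / 113.63 = 10.46%.

Broad underutilization rate ≈ 10.46%.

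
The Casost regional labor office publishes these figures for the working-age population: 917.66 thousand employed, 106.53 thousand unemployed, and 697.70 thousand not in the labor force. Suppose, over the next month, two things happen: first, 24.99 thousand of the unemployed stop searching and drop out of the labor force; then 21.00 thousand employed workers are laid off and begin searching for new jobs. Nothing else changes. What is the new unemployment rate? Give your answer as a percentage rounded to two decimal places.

New unemployment rate ≈ 10.26%.

Initially, labor force = 917.66 + 106.53 = 1,024.19 thousand, so u = 106.53/1,024.19 = 10.40%.
After the first change, unemployed and labor force both fall by 24.99 → E = 917.66, U = 81.54, labor force = 999.20 thousand.
After the second change, employed falls and unemployed rises by 21.00; labor force unchanged → E = 896.66, U = 102.54, labor force = 999.20 thousand.
New unemployment rate = 102.54 / 999.20 = 10.26%.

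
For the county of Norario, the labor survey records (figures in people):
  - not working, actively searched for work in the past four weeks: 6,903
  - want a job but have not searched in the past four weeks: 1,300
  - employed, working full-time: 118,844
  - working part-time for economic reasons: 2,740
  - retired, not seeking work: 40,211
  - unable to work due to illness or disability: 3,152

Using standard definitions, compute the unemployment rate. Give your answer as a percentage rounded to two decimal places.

Unemployment rate ≈ 5.37%.

Employed = 118,844 + 2,740 = 121,584 (anyone who worked, including part-time for economic reasons, counts as employed).
Unemployed = 6,903.
Labor force = 121,584 + 6,903 = 128,487.
Unemployment rate = 6,903 / 128,487 = 5.37%.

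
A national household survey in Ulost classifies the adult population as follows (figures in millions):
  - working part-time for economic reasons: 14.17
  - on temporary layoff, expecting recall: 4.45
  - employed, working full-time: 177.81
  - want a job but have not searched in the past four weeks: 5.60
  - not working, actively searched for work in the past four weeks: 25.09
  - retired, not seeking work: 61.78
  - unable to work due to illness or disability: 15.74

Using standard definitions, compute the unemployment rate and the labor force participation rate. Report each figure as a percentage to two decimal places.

Unemployment rate ≈ 13.34%; labor force participation rate ≈ 72.72%.

Employed = 14.17 + 177.81 = 191.98 million (anyone who worked, including part-time for economic reasons, counts as employed).
Unemployed = 4.45 + 25.09 = 29.54 million (jobless and actively searching, or on temporary layoff).
Labor force = 191.98 + 29.54 = 221.52 million.
Not in labor force = 5.60 + 61.78 + 15.74 = 83.12 million (those not working and not actively searching are outside the labor force — including those who want a job but have given up searching).
Civilian working-age population = 221.52 + 83.12 = 304.64 million.
Unemployment rate = 29.54 / 221.52 = 13.34%.
Labor force participation rate = 221.52 / 304.64 = 72.72%.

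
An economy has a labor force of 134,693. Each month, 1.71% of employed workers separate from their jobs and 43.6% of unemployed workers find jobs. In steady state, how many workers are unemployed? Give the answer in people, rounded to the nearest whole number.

Steady-state unemployment rate u* = s/(s+f) = 1.71/(1.71+43.6) = 0.037740.
Unemployed = u* × labor force = 0.037740 × 134,693 ≈ 5,083.

About 5,083 are unemployed in steady state.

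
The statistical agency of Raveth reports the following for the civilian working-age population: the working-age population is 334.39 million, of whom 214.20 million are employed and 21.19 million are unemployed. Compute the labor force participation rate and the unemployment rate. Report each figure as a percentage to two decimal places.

Labor force = employed + unemployed = 214.20 + 21.19 = 235.39 million.
Unemployment rate = 21.19 / 235.39 = 9.00%.
Labor force participation rate = 235.39 / 334.39 = 70.39%.

Labor force participation rate ≈ 70.39%; unemployment rate ≈ 9.00%.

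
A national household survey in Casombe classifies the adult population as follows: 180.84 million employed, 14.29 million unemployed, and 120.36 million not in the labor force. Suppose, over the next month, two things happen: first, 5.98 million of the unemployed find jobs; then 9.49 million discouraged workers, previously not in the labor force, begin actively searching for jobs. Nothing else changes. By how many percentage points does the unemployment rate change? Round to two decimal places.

The unemployment rate changes by +1.38 percentage points.

Initially, labor force = 180.84 + 14.29 = 195.13 million, so u = 14.29/195.13 = 7.32%.
After the first change, unemployed falls and employed rises by 5.98; labor force unchanged → E = 186.82, U = 8.31, labor force = 195.13 million.
After the second change, unemployed and labor force both rise by 9.49 → E = 186.82, U = 17.80, labor force = 204.62 million.
New unemployment rate = 17.80 / 204.62 = 8.70%.
Change = 8.70% − 7.32% = +1.38 percentage points.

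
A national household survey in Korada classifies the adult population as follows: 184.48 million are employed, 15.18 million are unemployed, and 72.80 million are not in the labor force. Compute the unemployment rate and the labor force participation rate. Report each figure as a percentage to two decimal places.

Labor force = employed + unemployed = 184.48 + 15.18 = 199.66 million.
Working-age population = 199.66 + 72.80 = 272.46 million.
Unemployment rate = 15.18 / 199.66 = 7.60%.
Labor force participation rate = 199.66 / 272.46 = 73.28%.

Unemployment rate ≈ 7.60%; labor force participation rate ≈ 73.28%.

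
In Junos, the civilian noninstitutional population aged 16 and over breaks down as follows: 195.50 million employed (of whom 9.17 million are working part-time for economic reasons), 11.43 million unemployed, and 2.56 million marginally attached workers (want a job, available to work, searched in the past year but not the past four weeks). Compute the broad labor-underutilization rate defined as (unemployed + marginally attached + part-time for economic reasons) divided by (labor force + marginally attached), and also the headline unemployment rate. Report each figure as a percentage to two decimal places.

Labor force = 195.50 + 11.43 = 206.93 million.
Numerator = 11.43 + 2.56 + 9.17 = 23.16 million.
Denominator = 206.93 + 2.56 = 209.49 million.
Broad rate = 23.16 / 209.49 = 11.06%.
Headline unemployment rate = 11.43 / 206.93 = 5.52%.

Broad underutilization rate ≈ 11.06%; headline unemployment rate ≈ 5.52%.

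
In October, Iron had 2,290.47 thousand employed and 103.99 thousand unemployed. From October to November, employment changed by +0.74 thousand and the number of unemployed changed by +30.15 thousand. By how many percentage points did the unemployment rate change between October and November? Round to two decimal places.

October: labor force = 2,290.47 + 103.99 = 2,394.46; u = 103.99/2,394.46 = 4.34%.
November: labor force = 2,291.21 + 134.14 = 2,425.35; u = 134.14/2,425.35 = 5.53%.
Change = 5.53% − 4.34% = +1.19 pp.

The unemployment rate changed by +1.19 percentage points.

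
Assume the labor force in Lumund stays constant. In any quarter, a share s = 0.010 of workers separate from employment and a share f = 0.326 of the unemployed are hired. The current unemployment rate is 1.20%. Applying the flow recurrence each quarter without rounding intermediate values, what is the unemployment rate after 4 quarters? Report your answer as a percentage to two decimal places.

With a fixed labor force, u_{t+1} = u_t + s·(1−u_t) − f·u_t = u_t·(1−s−f) + s.
Here 1−s−f = 0.664 and s = 0.010.
u_1 = 0.012000 × 0.664 + 0.010 = 0.017968.
u_2 = 0.017968 × 0.664 + 0.010 = 0.021931.
u_3 = 0.021931 × 0.664 + 0.010 = 0.024562.
u_4 = 0.024562 × 0.664 + 0.010 = 0.026309.

Unemployment rate after four quarters ≈ 2.63%.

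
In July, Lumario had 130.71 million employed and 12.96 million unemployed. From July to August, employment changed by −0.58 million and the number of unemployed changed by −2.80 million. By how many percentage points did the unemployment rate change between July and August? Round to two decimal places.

July: labor force = 130.71 + 12.96 = 143.67; u = 12.96/143.67 = 9.02%.
August: labor force = 130.13 + 10.16 = 140.29; u = 10.16/140.29 = 7.24%.
Change = 7.24% − 9.02% = −1.78 pp.

The unemployment rate changed by −1.78 percentage points.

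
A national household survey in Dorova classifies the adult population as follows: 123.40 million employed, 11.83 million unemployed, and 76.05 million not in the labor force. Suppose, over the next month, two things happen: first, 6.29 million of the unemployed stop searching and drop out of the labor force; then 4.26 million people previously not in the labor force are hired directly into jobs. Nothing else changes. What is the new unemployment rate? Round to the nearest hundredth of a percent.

Initially, labor force = 123.40 + 11.83 = 135.23 million, so u = 11.83/135.23 = 8.75%.
After the first change, unemployed and labor force both fall by 6.29 → E = 123.40, U = 5.54, labor force = 128.94 million.
After the second change, employed and labor force both rise by 4.26; unemployed unchanged → E = 127.66, U = 5.54, labor force = 133.20 million.
New unemployment rate = 5.54 / 133.20 = 4.16%.

New unemployment rate ≈ 4.16%.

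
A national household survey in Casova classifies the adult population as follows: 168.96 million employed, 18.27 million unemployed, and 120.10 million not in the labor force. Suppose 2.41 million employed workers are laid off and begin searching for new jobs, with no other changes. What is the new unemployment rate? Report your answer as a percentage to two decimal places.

New unemployment rate ≈ 11.05%.

Initially, labor force = 168.96 + 18.27 = 187.23 million, so u = 18.27/187.23 = 9.76%.
After the change, employed falls and unemployed rises by 2.41; labor force unchanged → E = 166.55, U = 20.68, labor force = 187.23 million.
New unemployment rate = 20.68 / 187.23 = 11.05%.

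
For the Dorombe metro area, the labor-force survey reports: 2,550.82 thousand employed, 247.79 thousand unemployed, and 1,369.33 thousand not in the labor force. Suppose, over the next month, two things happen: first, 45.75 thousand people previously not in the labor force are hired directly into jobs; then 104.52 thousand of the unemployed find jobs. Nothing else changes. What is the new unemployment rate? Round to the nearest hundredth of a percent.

Initially, labor force = 2,550.82 + 247.79 = 2,798.61 thousand, so u = 247.79/2,798.61 = 8.85%.
After the first change, employed and labor force both rise by 45.75; unemployed unchanged → E = 2,596.57, U = 247.79, labor force = 2,844.36 thousand.
After the second change, unemployed falls and employed rises by 104.52; labor force unchanged → E = 2,701.09, U = 143.27, labor force = 2,844.36 thousand.
New unemployment rate = 143.27 / 2,844.36 = 5.04%.

New unemployment rate ≈ 5.04%.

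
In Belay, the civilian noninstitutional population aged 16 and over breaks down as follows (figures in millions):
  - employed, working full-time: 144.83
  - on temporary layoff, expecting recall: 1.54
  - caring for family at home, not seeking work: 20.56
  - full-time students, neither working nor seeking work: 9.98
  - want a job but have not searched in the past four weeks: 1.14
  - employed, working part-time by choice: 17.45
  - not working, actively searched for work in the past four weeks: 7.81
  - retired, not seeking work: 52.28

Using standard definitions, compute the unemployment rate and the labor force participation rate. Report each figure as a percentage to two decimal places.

Unemployment rate ≈ 5.45%; labor force participation rate ≈ 67.15%.

Employed = 144.83 + 17.45 = 162.28 million.
Unemployed = 1.54 + 7.81 = 9.35 million (jobless and actively searching, or on temporary layoff).
Labor force = 162.28 + 9.35 = 171.63 million.
Not in labor force = 20.56 + 9.98 + 1.14 + 52.28 = 83.96 million (those not working and not actively searching are outside the labor force — including those who want a job but have given up searching).
Civilian working-age population = 171.63 + 83.96 = 255.59 million.
Unemployment rate = 9.35 / 171.63 = 5.45%.
Labor force participation rate = 171.63 / 255.59 = 67.15%.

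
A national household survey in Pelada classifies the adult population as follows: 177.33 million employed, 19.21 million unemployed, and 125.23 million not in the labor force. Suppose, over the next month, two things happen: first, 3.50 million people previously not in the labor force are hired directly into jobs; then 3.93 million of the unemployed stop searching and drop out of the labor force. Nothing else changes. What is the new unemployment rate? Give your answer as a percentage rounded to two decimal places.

New unemployment rate ≈ 7.79%.

Initially, labor force = 177.33 + 19.21 = 196.54 million, so u = 19.21/196.54 = 9.77%.
After the first change, employed and labor force both rise by 3.50; unemployed unchanged → E = 180.83, U = 19.21, labor force = 200.04 million.
After the second change, unemployed and labor force both fall by 3.93 → E = 180.83, U = 15.28, labor force = 196.11 million.
New unemployment rate = 15.28 / 196.11 = 7.79%.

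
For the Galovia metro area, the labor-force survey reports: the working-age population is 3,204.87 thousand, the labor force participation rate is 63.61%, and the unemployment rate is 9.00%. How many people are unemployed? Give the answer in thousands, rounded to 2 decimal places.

Labor force = 0.6361 × 3,204.87 = 2,038.62 thousand.
Unemployed = 0.0900 × 2,038.62 ≈ 183.48 thousand.

About 183.48 thousand are unemployed.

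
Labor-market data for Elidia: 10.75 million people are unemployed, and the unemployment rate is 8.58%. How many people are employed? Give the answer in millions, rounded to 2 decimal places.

Labor force = U / u = 10.75 / 0.0858 ≈ 125.29 million.
Employed = labor force − unemployed = 125.29 − 10.75 = 114.54 million.

About 114.54 million are employed.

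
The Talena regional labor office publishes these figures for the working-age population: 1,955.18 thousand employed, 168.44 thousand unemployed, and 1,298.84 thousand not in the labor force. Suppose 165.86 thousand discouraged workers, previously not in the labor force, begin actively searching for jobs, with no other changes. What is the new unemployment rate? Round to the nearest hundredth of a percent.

Initially, labor force = 1,955.18 + 168.44 = 2,123.62 thousand, so u = 168.44/2,123.62 = 7.93%.
After the change, unemployed and labor force both rise by 165.86 → E = 1,955.18, U = 334.30, labor force = 2,289.48 thousand.
New unemployment rate = 334.30 / 2,289.48 = 14.60%.

New unemployment rate ≈ 14.60%.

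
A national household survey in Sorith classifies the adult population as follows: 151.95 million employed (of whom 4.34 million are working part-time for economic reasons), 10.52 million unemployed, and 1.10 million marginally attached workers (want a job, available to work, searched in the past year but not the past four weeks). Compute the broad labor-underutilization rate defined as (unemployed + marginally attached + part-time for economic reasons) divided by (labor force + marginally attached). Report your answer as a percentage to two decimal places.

Labor force = 151.95 + 10.52 = 162.47 million.
Numerator = 10.52 + 1.10 + 4.34 = 15.96 million.
Denominator = 162.47 + 1.10 = 163.57 million.
Broad rate = 15.96 / 163.57 = 9.76%.

Broad underutilization rate ≈ 9.76%.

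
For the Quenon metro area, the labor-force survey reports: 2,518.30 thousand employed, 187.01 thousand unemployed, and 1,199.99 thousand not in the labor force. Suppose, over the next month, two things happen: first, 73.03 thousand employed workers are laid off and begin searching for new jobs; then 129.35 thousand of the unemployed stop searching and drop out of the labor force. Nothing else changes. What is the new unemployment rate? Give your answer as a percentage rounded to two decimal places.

New unemployment rate ≈ 5.07%.

Initially, labor force = 2,518.30 + 187.01 = 2,705.31 thousand, so u = 187.01/2,705.31 = 6.91%.
After the first change, employed falls and unemployed rises by 73.03; labor force unchanged → E = 2,445.27, U = 260.04, labor force = 2,705.31 thousand.
After the second change, unemployed and labor force both fall by 129.35 → E = 2,445.27, U = 130.69, labor force = 2,575.96 thousand.
New unemployment rate = 130.69 / 2,575.96 = 5.07%.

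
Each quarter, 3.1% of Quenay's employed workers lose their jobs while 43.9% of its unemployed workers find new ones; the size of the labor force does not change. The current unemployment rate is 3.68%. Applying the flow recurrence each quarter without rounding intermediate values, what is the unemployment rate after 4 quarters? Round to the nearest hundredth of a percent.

With a fixed labor force, u_{t+1} = u_t + s·(1−u_t) − f·u_t = u_t·(1−s−f) + s.
Here 1−s−f = 0.530 and s = 0.031.
u_1 = 0.036800 × 0.530 + 0.031 = 0.050504.
u_2 = 0.050504 × 0.530 + 0.031 = 0.057767.
u_3 = 0.057767 × 0.530 + 0.031 = 0.061617.
u_4 = 0.061617 × 0.530 + 0.031 = 0.063657.

Unemployment rate after four quarters ≈ 6.37%.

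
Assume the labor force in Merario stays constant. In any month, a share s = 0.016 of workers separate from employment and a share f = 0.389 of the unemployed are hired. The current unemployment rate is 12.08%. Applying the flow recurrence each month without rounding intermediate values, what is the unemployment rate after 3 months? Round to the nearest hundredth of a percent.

Unemployment rate after three months ≈ 5.66%.

With a fixed labor force, u_{t+1} = u_t + s·(1−u_t) − f·u_t = u_t·(1−s−f) + s.
Here 1−s−f = 0.595 and s = 0.016.
u_1 = 0.120800 × 0.595 + 0.016 = 0.087876.
u_2 = 0.087876 × 0.595 + 0.016 = 0.068286.
u_3 = 0.068286 × 0.595 + 0.016 = 0.056630.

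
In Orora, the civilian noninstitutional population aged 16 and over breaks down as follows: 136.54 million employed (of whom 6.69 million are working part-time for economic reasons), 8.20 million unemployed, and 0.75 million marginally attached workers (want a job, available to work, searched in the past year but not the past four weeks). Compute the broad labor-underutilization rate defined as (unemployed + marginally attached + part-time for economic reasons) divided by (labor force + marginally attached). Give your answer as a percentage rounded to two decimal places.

Labor force = 136.54 + 8.20 = 144.74 million.
Numerator = 8.20 + 0.75 + 6.69 = 15.64 million.
Denominator = 144.74 + 0.75 = 145.49 million.
Broad rate = 15.64 / 145.49 = 10.75%.

Broad underutilization rate ≈ 10.75%.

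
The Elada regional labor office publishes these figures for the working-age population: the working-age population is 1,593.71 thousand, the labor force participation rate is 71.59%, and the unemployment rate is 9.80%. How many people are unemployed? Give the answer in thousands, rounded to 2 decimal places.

About 111.81 thousand are unemployed.

Labor force = 0.7159 × 1,593.71 = 1,140.94 thousand.
Unemployed = 0.0980 × 1,140.94 ≈ 111.81 thousand.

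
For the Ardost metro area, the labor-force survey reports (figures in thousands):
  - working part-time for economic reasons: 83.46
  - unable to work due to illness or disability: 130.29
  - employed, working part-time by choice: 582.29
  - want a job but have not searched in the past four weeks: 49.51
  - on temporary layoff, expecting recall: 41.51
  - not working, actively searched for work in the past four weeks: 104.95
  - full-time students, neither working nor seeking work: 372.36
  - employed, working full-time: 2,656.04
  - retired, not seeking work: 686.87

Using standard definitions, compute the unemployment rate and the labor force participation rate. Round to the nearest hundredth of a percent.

Employed = 83.46 + 582.29 + 2,656.04 = 3,321.79 thousand (anyone who worked, including part-time for economic reasons, counts as employed).
Unemployed = 41.51 + 104.95 = 146.46 thousand (jobless and actively searching, or on temporary layoff).
Labor force = 3,321.79 + 146.46 = 3,468.25 thousand.
Not in labor force = 130.29 + 49.51 + 372.36 + 686.87 = 1,239.03 thousand (those not working and not actively searching are outside the labor force — including those who want a job but have given up searching).
Civilian working-age population = 3,468.25 + 1,239.03 = 4,707.28 thousand.
Unemployment rate = 146.46 / 3,468.25 = 4.22%.
Labor force participation rate = 3,468.25 / 4,707.28 = 73.68%.

Unemployment rate ≈ 4.22%; labor force participation rate ≈ 73.68%.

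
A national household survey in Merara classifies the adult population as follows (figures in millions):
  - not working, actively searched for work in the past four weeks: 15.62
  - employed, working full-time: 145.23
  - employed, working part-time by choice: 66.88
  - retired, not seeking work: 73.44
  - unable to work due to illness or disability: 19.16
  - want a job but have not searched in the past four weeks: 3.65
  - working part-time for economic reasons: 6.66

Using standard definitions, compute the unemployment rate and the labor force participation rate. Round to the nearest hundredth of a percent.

Unemployment rate ≈ 6.66%; labor force participation rate ≈ 70.89%.

Employed = 145.23 + 66.88 + 6.66 = 218.77 million (anyone who worked, including part-time for economic reasons, counts as employed).
Unemployed = 15.62 million.
Labor force = 218.77 + 15.62 = 234.39 million.
Not in labor force = 73.44 + 19.16 + 3.65 = 96.25 million (those not working and not actively searching are outside the labor force — including those who want a job but have given up searching).
Civilian working-age population = 234.39 + 96.25 = 330.64 million.
Unemployment rate = 15.62 / 234.39 = 6.66%.
Labor force participation rate = 234.39 / 330.64 = 70.89%.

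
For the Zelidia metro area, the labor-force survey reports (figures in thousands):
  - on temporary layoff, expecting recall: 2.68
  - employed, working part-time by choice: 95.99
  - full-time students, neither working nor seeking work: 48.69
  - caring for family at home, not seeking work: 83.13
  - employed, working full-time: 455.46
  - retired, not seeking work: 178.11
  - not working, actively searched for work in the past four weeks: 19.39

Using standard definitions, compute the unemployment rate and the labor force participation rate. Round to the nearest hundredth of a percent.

Unemployment rate ≈ 3.85%; labor force participation rate ≈ 64.92%.

Employed = 95.99 + 455.46 = 551.45 thousand.
Unemployed = 2.68 + 19.39 = 22.07 thousand (jobless and actively searching, or on temporary layoff).
Labor force = 551.45 + 22.07 = 573.52 thousand.
Not in labor force = 48.69 + 83.13 + 178.11 = 309.93 thousand (those not working and not actively searching are outside the labor force).
Civilian working-age population = 573.52 + 309.93 = 883.45 thousand.
Unemployment rate = 22.07 / 573.52 = 3.85%.
Labor force participation rate = 573.52 / 883.45 = 64.92%.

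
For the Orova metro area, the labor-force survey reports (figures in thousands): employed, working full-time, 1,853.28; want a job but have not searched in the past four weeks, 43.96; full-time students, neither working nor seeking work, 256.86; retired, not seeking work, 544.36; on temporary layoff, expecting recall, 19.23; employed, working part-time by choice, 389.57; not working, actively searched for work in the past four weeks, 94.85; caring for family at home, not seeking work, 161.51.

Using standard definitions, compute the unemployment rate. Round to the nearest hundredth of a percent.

Unemployment rate ≈ 4.84%.

Employed = 1,853.28 + 389.57 = 2,242.85 thousand.
Unemployed = 19.23 + 94.85 = 114.08 thousand (jobless and actively searching, or on temporary layoff).
Labor force = 2,242.85 + 114.08 = 2,356.93 thousand.
Unemployment rate = 114.08 / 2,356.93 = 4.84%.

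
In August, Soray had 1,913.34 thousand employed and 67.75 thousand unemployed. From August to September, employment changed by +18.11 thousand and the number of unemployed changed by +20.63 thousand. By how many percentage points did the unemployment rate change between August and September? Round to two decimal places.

The unemployment rate changed by +0.96 percentage points.

August: labor force = 1,913.34 + 67.75 = 1,981.09; u = 67.75/1,981.09 = 3.42%.
September: labor force = 1,931.45 + 88.38 = 2,019.83; u = 88.38/2,019.83 = 4.38%.
Change = 4.38% − 3.42% = +0.96 pp.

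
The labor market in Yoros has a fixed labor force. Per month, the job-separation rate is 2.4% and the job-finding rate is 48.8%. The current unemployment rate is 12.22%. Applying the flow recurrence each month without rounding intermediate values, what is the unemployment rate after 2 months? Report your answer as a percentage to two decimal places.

Unemployment rate after two months ≈ 6.48%.

With a fixed labor force, u_{t+1} = u_t + s·(1−u_t) − f·u_t = u_t·(1−s−f) + s.
Here 1−s−f = 0.488 and s = 0.024.
u_1 = 0.122200 × 0.488 + 0.024 = 0.083634.
u_2 = 0.083634 × 0.488 + 0.024 = 0.064813.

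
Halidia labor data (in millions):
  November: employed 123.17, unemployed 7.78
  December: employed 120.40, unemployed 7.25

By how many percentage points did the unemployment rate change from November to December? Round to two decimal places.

November: labor force = 123.17 + 7.78 = 130.95; u = 7.78/130.95 = 5.94%.
December: labor force = 120.40 + 7.25 = 127.65; u = 7.25/127.65 = 5.68%.
Change = 5.68% − 5.94% = −0.26 pp.

The unemployment rate changed by −0.26 percentage points.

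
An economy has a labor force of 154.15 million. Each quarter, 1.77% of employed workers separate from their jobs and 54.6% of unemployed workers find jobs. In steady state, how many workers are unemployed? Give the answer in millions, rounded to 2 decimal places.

About 4.84 million are unemployed in steady state.

Steady-state unemployment rate u* = s/(s+f) = 1.77/(1.77+54.6) = 0.031400.
Unemployed = u* × labor force = 0.031400 × 154.15 ≈ 4.84 million.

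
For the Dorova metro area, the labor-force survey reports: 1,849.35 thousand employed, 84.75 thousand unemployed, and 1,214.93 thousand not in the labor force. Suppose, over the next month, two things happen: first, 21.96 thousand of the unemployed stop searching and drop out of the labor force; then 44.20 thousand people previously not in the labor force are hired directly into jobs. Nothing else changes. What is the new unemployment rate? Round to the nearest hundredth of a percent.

Initially, labor force = 1,849.35 + 84.75 = 1,934.10 thousand, so u = 84.75/1,934.10 = 4.38%.
After the first change, unemployed and labor force both fall by 21.96 → E = 1,849.35, U = 62.79, labor force = 1,912.14 thousand.
After the second change, employed and labor force both rise by 44.20; unemployed unchanged → E = 1,893.55, U = 62.79, labor force = 1,956.34 thousand.
New unemployment rate = 62.79 / 1,956.34 = 3.21%.

New unemployment rate ≈ 3.21%.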